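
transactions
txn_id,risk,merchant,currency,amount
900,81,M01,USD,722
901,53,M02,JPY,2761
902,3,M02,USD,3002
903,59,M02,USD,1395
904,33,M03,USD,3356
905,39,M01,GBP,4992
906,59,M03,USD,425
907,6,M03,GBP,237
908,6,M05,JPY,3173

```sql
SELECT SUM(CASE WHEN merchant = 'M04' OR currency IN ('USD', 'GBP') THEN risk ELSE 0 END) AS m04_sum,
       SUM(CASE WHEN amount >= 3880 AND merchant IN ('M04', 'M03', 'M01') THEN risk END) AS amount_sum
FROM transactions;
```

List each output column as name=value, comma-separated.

[m04_sum: merchant = 'M04' OR currency IN ('USD', 'GBP')]
txn_id=900: ✓ → 81
txn_id=901: ✗
txn_id=902: ✓ → 3
txn_id=903: ✓ → 59
txn_id=904: ✓ → 33
txn_id=905: ✓ → 39
txn_id=906: ✓ → 59
txn_id=907: ✓ → 6
txn_id=908: ✗
m04_sum = 81 + 3 + 59 + 33 + 39 + 59 + 6 = 280
—
[amount_sum: amount >= 3880 AND merchant IN ('M04', 'M03', 'M01')]
txn_id=900: ✗
txn_id=901: ✗
txn_id=902: ✗
txn_id=903: ✗
txn_id=904: ✗
txn_id=905: ✓ → 39
txn_id=906: ✗
txn_id=907: ✗
txn_id=908: ✗
amount_sum = 39

m04_sum=280, amount_sum=39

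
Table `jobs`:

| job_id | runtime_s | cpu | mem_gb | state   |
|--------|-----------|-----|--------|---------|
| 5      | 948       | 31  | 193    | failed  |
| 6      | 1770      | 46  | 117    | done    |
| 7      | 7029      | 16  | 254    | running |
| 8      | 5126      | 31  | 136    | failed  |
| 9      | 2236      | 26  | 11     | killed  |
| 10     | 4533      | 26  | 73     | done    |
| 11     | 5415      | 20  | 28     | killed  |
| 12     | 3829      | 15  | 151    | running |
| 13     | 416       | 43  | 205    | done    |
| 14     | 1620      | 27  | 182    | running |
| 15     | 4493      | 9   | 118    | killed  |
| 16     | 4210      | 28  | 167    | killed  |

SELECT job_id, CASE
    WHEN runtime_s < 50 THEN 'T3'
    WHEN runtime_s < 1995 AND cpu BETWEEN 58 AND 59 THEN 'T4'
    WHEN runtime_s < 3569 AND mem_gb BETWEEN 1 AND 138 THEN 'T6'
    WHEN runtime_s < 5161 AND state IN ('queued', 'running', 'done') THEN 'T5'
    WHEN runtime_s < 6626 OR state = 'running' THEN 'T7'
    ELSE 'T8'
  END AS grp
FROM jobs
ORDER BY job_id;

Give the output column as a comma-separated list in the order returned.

job_id=5: runtime_s < 6626 OR state = 'running' → T7
job_id=6: runtime_s < 3569 AND mem_gb BETWEEN 1 AND 138 → T6
job_id=7: runtime_s < 6626 OR state = 'running' → T7
job_id=8: runtime_s < 6626 OR state = 'running' → T7
job_id=9: runtime_s < 3569 AND mem_gb BETWEEN 1 AND 138 → T6
job_id=10: runtime_s < 5161 AND state IN ('queued', 'running', 'done') → T5
job_id=11: runtime_s < 6626 OR state = 'running' → T7
job_id=12: runtime_s < 5161 AND state IN ('queued', 'running', 'done') → T5
job_id=13: runtime_s < 5161 AND state IN ('queued', 'running', 'done') → T5
job_id=14: runtime_s < 5161 AND state IN ('queued', 'running', 'done') → T5
job_id=15: runtime_s < 6626 OR state = 'running' → T7
job_id=16: runtime_s < 6626 OR state = 'running' → T7

T7, T6, T7, T7, T6, T5, T7, T5, T5, T5, T7, T7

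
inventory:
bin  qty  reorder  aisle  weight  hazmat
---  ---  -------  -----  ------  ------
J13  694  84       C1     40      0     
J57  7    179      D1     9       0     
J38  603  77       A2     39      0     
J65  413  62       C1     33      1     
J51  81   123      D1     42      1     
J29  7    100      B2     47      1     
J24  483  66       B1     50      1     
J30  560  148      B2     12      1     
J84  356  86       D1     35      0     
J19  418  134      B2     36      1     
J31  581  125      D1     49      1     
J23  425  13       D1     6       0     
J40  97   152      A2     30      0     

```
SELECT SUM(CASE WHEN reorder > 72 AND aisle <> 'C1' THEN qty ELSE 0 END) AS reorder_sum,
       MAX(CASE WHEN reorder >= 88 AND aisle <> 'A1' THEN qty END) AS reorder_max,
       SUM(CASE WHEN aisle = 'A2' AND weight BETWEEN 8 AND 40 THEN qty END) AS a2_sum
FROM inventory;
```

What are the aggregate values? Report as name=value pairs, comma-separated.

reorder_sum=2710, reorder_max=581, a2_sum=700

[reorder_sum: reorder > 72 AND aisle <> 'C1']
bin=J13: ✗
bin=J57: ✓ → 7
bin=J38: ✓ → 603
bin=J65: ✗
bin=J51: ✓ → 81
bin=J29: ✓ → 7
bin=J24: ✗
bin=J30: ✓ → 560
bin=J84: ✓ → 356
bin=J19: ✓ → 418
bin=J31: ✓ → 581
bin=J23: ✗
bin=J40: ✓ → 97
reorder_sum = 7 + 603 + 81 + 7 + 560 + 356 + 418 + 581 + 97 = 2710
—
[reorder_max: reorder >= 88 AND aisle <> 'A1']
bin=J13: ✗
bin=J57: ✓ → 7
bin=J38: ✗
bin=J65: ✗
bin=J51: ✓ → 81
bin=J29: ✓ → 7
bin=J24: ✗
bin=J30: ✓ → 560
bin=J84: ✗
bin=J19: ✓ → 418
bin=J31: ✓ → 581
bin=J23: ✗
bin=J40: ✓ → 97
reorder_max = MAX(7, 81, 7, 560, 418, 581, 97) = 581
—
[a2_sum: aisle = 'A2' AND weight BETWEEN 8 AND 40]
bin=J13: ✗
bin=J57: ✗
bin=J38: ✓ → 603
bin=J65: ✗
bin=J51: ✗
bin=J29: ✗
bin=J24: ✗
bin=J30: ✗
bin=J84: ✗
bin=J19: ✗
bin=J31: ✗
bin=J23: ✗
bin=J40: ✓ → 97
a2_sum = 603 + 97 = 700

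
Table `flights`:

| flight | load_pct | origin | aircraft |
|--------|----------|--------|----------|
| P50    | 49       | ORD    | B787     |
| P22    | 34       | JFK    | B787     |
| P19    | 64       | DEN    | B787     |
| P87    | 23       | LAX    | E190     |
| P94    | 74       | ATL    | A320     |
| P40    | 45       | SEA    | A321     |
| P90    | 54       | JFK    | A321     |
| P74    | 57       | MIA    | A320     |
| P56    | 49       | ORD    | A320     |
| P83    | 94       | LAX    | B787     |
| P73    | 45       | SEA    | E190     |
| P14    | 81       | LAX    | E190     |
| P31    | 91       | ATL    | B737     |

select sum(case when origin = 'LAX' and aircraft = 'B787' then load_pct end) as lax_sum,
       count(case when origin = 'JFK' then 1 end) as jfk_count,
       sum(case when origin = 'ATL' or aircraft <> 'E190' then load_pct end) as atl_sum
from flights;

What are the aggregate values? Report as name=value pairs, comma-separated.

[lax_sum: origin = 'LAX' and aircraft = 'B787']
flight=P50: ✗
flight=P22: ✗
flight=P19: ✗
flight=P87: ✗
flight=P94: ✗
flight=P40: ✗
flight=P90: ✗
flight=P74: ✗
flight=P56: ✗
flight=P83: ✓ → 94
flight=P73: ✗
flight=P14: ✗
flight=P31: ✗
lax_sum = 94
—
[jfk_count: origin = 'JFK']
flight=P50: ✗
flight=P22: ✓ → 1
flight=P19: ✗
flight=P87: ✗
flight=P94: ✗
flight=P40: ✗
flight=P90: ✓ → 1
flight=P74: ✗
flight=P56: ✗
flight=P83: ✗
flight=P73: ✗
flight=P14: ✗
flight=P31: ✗
jfk_count = COUNT(1, 1) = 2
—
[atl_sum: origin = 'ATL' or aircraft <> 'E190']
flight=P50: ✓ → 49
flight=P22: ✓ → 34
flight=P19: ✓ → 64
flight=P87: ✗
flight=P94: ✓ → 74
flight=P40: ✓ → 45
flight=P90: ✓ → 54
flight=P74: ✓ → 57
flight=P56: ✓ → 49
flight=P83: ✓ → 94
flight=P73: ✗
flight=P14: ✗
flight=P31: ✓ → 91
atl_sum = 49 + 34 + 64 + 74 + 45 + 54 + 57 + 49 + 94 + 91 = 611

lax_sum=94, jfk_count=2, atl_sum=611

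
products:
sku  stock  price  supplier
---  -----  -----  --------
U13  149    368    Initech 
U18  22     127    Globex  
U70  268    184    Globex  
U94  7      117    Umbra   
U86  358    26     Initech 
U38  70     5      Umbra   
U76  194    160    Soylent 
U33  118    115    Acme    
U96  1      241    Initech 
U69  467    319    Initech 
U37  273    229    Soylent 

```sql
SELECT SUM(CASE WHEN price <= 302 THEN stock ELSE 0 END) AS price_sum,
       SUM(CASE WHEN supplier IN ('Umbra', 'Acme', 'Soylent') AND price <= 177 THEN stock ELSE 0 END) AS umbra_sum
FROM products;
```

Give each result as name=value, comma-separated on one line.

[price_sum: price <= 302]
sku=U13: ✗
sku=U18: ✓ → 22
sku=U70: ✓ → 268
sku=U94: ✓ → 7
sku=U86: ✓ → 358
sku=U38: ✓ → 70
sku=U76: ✓ → 194
sku=U33: ✓ → 118
sku=U96: ✓ → 1
sku=U69: ✗
sku=U37: ✓ → 273
price_sum = 22 + 268 + 7 + 358 + 70 + 194 + 118 + 1 + 273 = 1311
—
[umbra_sum: supplier IN ('Umbra', 'Acme', 'Soylent') AND price <= 177]
sku=U13: ✗
sku=U18: ✗
sku=U70: ✗
sku=U94: ✓ → 7
sku=U86: ✗
sku=U38: ✓ → 70
sku=U76: ✓ → 194
sku=U33: ✓ → 118
sku=U96: ✗
sku=U69: ✗
sku=U37: ✗
umbra_sum = 7 + 70 + 194 + 118 = 389

price_sum=1311, umbra_sum=389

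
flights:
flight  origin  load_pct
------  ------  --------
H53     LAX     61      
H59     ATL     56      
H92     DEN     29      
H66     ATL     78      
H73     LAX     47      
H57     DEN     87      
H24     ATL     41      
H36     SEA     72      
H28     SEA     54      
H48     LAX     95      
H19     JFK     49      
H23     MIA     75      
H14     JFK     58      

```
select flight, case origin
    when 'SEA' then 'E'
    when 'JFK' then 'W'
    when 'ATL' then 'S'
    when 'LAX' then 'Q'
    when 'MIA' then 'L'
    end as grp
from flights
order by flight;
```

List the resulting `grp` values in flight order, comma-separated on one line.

W, W, L, S, E, E, Q, Q, NULL, S, S, Q, NULL

flight=H14: origin='JFK' → W
flight=H19: origin='JFK' → W
flight=H23: origin='MIA' → L
flight=H24: origin='ATL' → S
flight=H28: origin='SEA' → E
flight=H36: origin='SEA' → E
flight=H48: origin='LAX' → Q
flight=H53: origin='LAX' → Q
flight=H57: (no match → NULL) → NULL
flight=H59: origin='ATL' → S
flight=H66: origin='ATL' → S
flight=H73: origin='LAX' → Q
flight=H92: (no match → NULL) → NULL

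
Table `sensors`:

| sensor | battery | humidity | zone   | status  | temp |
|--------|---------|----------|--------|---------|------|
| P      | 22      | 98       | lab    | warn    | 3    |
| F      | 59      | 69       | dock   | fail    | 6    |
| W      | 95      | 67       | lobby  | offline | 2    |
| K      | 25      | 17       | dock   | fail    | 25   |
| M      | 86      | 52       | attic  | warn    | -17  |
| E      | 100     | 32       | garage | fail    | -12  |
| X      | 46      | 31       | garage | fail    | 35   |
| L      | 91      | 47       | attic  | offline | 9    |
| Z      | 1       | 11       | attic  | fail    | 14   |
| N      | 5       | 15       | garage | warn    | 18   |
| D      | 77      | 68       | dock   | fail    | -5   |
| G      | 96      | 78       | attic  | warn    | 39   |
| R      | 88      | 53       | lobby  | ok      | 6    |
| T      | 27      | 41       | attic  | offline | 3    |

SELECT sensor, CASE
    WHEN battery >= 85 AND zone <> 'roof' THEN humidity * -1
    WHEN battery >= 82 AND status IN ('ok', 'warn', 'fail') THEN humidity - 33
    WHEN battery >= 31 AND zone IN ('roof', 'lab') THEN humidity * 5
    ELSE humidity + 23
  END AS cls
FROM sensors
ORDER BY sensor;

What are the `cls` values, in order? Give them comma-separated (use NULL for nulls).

91, -32, 92, -78, 40, -47, -52, 38, 121, -53, 64, -67, 54, 34

sensor=D: ELSE → 91
sensor=E: battery >= 85 AND zone <> 'roof' → -32
sensor=F: ELSE → 92
sensor=G: battery >= 85 AND zone <> 'roof' → -78
sensor=K: ELSE → 40
sensor=L: battery >= 85 AND zone <> 'roof' → -47
sensor=M: battery >= 85 AND zone <> 'roof' → -52
sensor=N: ELSE → 38
sensor=P: ELSE → 121
sensor=R: battery >= 85 AND zone <> 'roof' → -53
sensor=T: ELSE → 64
sensor=W: battery >= 85 AND zone <> 'roof' → -67
sensor=X: ELSE → 54
sensor=Z: ELSE → 34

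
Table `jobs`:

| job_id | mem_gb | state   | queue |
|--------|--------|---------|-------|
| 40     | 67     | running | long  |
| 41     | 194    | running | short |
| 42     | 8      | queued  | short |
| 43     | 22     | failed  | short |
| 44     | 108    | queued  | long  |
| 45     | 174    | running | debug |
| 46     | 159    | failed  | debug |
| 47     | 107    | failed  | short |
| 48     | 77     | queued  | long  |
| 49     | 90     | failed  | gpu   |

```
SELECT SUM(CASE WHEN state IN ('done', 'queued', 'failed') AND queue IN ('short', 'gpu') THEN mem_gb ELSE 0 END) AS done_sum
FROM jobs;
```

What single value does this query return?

227

job_id=40: ✗
job_id=41: ✗
job_id=42: ✓ → 8
job_id=43: ✓ → 22
job_id=44: ✗
job_id=45: ✗
job_id=46: ✗
job_id=47: ✓ → 107
job_id=48: ✗
job_id=49: ✓ → 90
done_sum = 8 + 22 + 107 + 90 = 227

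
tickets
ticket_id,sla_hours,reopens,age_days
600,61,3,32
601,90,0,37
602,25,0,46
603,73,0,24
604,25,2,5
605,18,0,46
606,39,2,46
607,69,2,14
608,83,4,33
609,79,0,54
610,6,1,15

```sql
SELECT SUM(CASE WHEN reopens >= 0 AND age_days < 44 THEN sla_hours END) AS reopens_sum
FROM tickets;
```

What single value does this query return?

ticket_id=600: ✓ → 61
ticket_id=601: ✓ → 90
ticket_id=602: ✗
ticket_id=603: ✓ → 73
ticket_id=604: ✓ → 25
ticket_id=605: ✗
ticket_id=606: ✗
ticket_id=607: ✓ → 69
ticket_id=608: ✓ → 83
ticket_id=609: ✗
ticket_id=610: ✓ → 6
reopens_sum = 61 + 90 + 73 + 25 + 69 + 83 + 6 = 407

407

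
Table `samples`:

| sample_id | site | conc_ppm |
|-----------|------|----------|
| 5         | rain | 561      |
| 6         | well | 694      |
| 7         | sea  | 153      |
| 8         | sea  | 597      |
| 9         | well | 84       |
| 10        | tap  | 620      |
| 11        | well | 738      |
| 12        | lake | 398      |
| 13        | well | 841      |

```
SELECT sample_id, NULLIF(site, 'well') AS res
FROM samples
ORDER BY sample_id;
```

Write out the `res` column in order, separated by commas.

sample_id=5: site=rain vs well: differ → rain
sample_id=6: site=well vs well: equal → NULL
sample_id=7: site=sea vs well: differ → sea
sample_id=8: site=sea vs well: differ → sea
sample_id=9: site=well vs well: equal → NULL
sample_id=10: site=tap vs well: differ → tap
sample_id=11: site=well vs well: equal → NULL
sample_id=12: site=lake vs well: differ → lake
sample_id=13: site=well vs well: equal → NULL

rain, NULL, sea, sea, NULL, tap, NULL, lake, NULL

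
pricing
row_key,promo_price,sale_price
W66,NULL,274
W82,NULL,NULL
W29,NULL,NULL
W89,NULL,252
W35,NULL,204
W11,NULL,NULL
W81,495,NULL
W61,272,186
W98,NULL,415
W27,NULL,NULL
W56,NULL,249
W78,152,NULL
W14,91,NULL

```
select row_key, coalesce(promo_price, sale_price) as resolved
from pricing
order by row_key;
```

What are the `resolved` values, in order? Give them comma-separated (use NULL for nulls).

NULL, 91, NULL, NULL, 204, 249, 272, 274, 152, 495, NULL, 252, 415

row_key=W11: promo_price=NULL, sale_price=NULL (all NULL) → NULL
row_key=W14: promo_price=91 → 91
row_key=W27: promo_price=NULL, sale_price=NULL (all NULL) → NULL
row_key=W29: promo_price=NULL, sale_price=NULL (all NULL) → NULL
row_key=W35: promo_price=NULL, sale_price=204 → 204
row_key=W56: promo_price=NULL, sale_price=249 → 249
row_key=W61: promo_price=272 → 272
row_key=W66: promo_price=NULL, sale_price=274 → 274
row_key=W78: promo_price=152 → 152
row_key=W81: promo_price=495 → 495
row_key=W82: promo_price=NULL, sale_price=NULL (all NULL) → NULL
row_key=W89: promo_price=NULL, sale_price=252 → 252
row_key=W98: promo_price=NULL, sale_price=415 → 415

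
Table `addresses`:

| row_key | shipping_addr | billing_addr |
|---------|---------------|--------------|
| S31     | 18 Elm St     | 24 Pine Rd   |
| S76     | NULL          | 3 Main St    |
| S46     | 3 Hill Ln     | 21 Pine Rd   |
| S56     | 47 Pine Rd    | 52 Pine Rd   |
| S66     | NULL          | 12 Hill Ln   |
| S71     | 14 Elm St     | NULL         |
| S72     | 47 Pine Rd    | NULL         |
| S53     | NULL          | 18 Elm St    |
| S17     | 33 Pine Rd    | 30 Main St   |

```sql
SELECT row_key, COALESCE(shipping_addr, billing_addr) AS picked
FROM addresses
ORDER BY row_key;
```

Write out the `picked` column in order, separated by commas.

33 Pine Rd, 18 Elm St, 3 Hill Ln, 18 Elm St, 47 Pine Rd, 12 Hill Ln, 14 Elm St, 47 Pine Rd, 3 Main St

row_key=S17: shipping_addr=33 Pine Rd → 33 Pine Rd
row_key=S31: shipping_addr=18 Elm St → 18 Elm St
row_key=S46: shipping_addr=3 Hill Ln → 3 Hill Ln
row_key=S53: shipping_addr=NULL, billing_addr=18 Elm St → 18 Elm St
row_key=S56: shipping_addr=47 Pine Rd → 47 Pine Rd
row_key=S66: shipping_addr=NULL, billing_addr=12 Hill Ln → 12 Hill Ln
row_key=S71: shipping_addr=14 Elm St → 14 Elm St
row_key=S72: shipping_addr=47 Pine Rd → 47 Pine Rd
row_key=S76: shipping_addr=NULL, billing_addr=3 Main St → 3 Main St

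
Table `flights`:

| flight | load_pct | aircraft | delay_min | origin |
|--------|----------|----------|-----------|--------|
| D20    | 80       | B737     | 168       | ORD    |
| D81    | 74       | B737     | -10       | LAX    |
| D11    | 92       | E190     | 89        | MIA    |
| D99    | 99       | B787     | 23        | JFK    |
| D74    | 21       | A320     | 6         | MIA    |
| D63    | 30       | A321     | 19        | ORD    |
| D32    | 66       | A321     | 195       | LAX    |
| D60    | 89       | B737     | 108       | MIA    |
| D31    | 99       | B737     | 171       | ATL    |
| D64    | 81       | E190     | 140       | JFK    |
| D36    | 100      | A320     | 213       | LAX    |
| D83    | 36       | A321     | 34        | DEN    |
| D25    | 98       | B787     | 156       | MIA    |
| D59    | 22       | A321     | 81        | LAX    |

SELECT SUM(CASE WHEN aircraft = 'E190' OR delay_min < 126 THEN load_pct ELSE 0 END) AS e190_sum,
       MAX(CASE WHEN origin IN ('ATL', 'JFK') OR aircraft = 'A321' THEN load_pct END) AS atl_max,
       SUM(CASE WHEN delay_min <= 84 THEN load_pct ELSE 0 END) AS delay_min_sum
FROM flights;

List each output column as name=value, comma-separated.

[e190_sum: aircraft = 'E190' OR delay_min < 126]
flight=D20: ✗
flight=D81: ✓ → 74
flight=D11: ✓ → 92
flight=D99: ✓ → 99
flight=D74: ✓ → 21
flight=D63: ✓ → 30
flight=D32: ✗
flight=D60: ✓ → 89
flight=D31: ✗
flight=D64: ✓ → 81
flight=D36: ✗
flight=D83: ✓ → 36
flight=D25: ✗
flight=D59: ✓ → 22
e190_sum = 74 + 92 + 99 + 21 + 30 + 89 + 81 + 36 + 22 = 544
—
[atl_max: origin IN ('ATL', 'JFK') OR aircraft = 'A321']
flight=D20: ✗
flight=D81: ✗
flight=D11: ✗
flight=D99: ✓ → 99
flight=D74: ✗
flight=D63: ✓ → 30
flight=D32: ✓ → 66
flight=D60: ✗
flight=D31: ✓ → 99
flight=D64: ✓ → 81
flight=D36: ✗
flight=D83: ✓ → 36
flight=D25: ✗
flight=D59: ✓ → 22
atl_max = MAX(99, 30, 66, 99, 81, 36, 22) = 99
—
[delay_min_sum: delay_min <= 84]
flight=D20: ✗
flight=D81: ✓ → 74
flight=D11: ✗
flight=D99: ✓ → 99
flight=D74: ✓ → 21
flight=D63: ✓ → 30
flight=D32: ✗
flight=D60: ✗
flight=D31: ✗
flight=D64: ✗
flight=D36: ✗
flight=D83: ✓ → 36
flight=D25: ✗
flight=D59: ✓ → 22
delay_min_sum = 74 + 99 + 21 + 30 + 36 + 22 = 282

e190_sum=544, atl_max=99, delay_min_sum=282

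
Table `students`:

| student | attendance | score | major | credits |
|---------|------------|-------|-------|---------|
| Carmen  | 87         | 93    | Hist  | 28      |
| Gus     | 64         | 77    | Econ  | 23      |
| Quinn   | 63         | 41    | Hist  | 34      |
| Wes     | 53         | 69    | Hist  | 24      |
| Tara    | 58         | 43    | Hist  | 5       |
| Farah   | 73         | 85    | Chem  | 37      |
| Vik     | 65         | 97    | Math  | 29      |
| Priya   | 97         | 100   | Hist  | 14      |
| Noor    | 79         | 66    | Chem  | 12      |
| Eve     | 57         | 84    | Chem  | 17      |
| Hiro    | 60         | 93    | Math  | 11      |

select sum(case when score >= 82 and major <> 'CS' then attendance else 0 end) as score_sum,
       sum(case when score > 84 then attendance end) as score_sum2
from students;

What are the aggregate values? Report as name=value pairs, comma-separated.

score_sum=439, score_sum2=382

[score_sum: score >= 82 and major <> 'CS']
student=Carmen: ✓ → 87
student=Gus: ✗
student=Quinn: ✗
student=Wes: ✗
student=Tara: ✗
student=Farah: ✓ → 73
student=Vik: ✓ → 65
student=Priya: ✓ → 97
student=Noor: ✗
student=Eve: ✓ → 57
student=Hiro: ✓ → 60
score_sum = 87 + 73 + 65 + 97 + 57 + 60 = 439
—
[score_sum2: score > 84]
student=Carmen: ✓ → 87
student=Gus: ✗
student=Quinn: ✗
student=Wes: ✗
student=Tara: ✗
student=Farah: ✓ → 73
student=Vik: ✓ → 65
student=Priya: ✓ → 97
student=Noor: ✗
student=Eve: ✗
student=Hiro: ✓ → 60
score_sum2 = 87 + 73 + 65 + 97 + 60 = 382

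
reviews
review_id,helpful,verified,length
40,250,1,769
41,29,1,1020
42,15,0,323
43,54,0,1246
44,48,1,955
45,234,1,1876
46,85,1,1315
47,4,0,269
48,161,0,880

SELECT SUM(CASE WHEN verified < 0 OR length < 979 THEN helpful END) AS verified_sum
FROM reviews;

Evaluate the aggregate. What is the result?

478

review_id=40: ✓ → 250
review_id=41: ✗
review_id=42: ✓ → 15
review_id=43: ✗
review_id=44: ✓ → 48
review_id=45: ✗
review_id=46: ✗
review_id=47: ✓ → 4
review_id=48: ✓ → 161
verified_sum = 250 + 15 + 48 + 4 + 161 = 478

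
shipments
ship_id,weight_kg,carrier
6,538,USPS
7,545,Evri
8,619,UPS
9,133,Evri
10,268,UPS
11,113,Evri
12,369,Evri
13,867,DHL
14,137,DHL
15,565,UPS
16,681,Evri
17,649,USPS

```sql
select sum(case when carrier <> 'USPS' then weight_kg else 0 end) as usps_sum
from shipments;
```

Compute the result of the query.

ship_id=6: ✗
ship_id=7: ✓ → 545
ship_id=8: ✓ → 619
ship_id=9: ✓ → 133
ship_id=10: ✓ → 268
ship_id=11: ✓ → 113
ship_id=12: ✓ → 369
ship_id=13: ✓ → 867
ship_id=14: ✓ → 137
ship_id=15: ✓ → 565
ship_id=16: ✓ → 681
ship_id=17: ✗
usps_sum = 545 + 619 + 133 + 268 + 113 + 369 + 867 + 137 + 565 + 681 = 4297

4297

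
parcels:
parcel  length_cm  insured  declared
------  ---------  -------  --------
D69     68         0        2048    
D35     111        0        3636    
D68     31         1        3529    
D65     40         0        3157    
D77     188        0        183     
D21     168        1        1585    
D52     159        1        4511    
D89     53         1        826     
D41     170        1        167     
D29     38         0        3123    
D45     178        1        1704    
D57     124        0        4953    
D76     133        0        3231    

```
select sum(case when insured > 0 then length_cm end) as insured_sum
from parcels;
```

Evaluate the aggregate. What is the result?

parcel=D69: ✗
parcel=D35: ✗
parcel=D68: ✓ → 31
parcel=D65: ✗
parcel=D77: ✗
parcel=D21: ✓ → 168
parcel=D52: ✓ → 159
parcel=D89: ✓ → 53
parcel=D41: ✓ → 170
parcel=D29: ✗
parcel=D45: ✓ → 178
parcel=D57: ✗
parcel=D76: ✗
insured_sum = 31 + 168 + 159 + 53 + 170 + 178 = 759

759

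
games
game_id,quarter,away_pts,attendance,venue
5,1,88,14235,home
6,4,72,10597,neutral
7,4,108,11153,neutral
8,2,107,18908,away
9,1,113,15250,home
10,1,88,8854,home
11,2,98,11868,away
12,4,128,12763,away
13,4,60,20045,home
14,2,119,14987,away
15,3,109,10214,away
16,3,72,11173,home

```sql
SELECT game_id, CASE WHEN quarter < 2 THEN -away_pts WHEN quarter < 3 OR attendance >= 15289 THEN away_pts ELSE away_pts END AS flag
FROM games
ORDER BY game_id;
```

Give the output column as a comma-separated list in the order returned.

game_id=5: quarter < 2 → -88
game_id=6: ELSE → 72
game_id=7: ELSE → 108
game_id=8: quarter < 3 OR attendance >= 15289 → 107
game_id=9: quarter < 2 → -113
game_id=10: quarter < 2 → -88
game_id=11: quarter < 3 OR attendance >= 15289 → 98
game_id=12: ELSE → 128
game_id=13: quarter < 3 OR attendance >= 15289 → 60
game_id=14: quarter < 3 OR attendance >= 15289 → 119
game_id=15: ELSE → 109
game_id=16: ELSE → 72

-88, 72, 108, 107, -113, -88, 98, 128, 60, 119, 109, 72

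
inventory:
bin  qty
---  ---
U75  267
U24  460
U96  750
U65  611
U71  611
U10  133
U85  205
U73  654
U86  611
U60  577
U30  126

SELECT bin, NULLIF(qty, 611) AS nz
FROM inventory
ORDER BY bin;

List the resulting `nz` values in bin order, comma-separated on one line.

133, 460, 126, 577, NULL, NULL, 654, 267, 205, NULL, 750

bin=U10: qty=133 vs 611: differ → 133
bin=U24: qty=460 vs 611: differ → 460
bin=U30: qty=126 vs 611: differ → 126
bin=U60: qty=577 vs 611: differ → 577
bin=U65: qty=611 vs 611: equal → NULL
bin=U71: qty=611 vs 611: equal → NULL
bin=U73: qty=654 vs 611: differ → 654
bin=U75: qty=267 vs 611: differ → 267
bin=U85: qty=205 vs 611: differ → 205
bin=U86: qty=611 vs 611: equal → NULL
bin=U96: qty=750 vs 611: differ → 750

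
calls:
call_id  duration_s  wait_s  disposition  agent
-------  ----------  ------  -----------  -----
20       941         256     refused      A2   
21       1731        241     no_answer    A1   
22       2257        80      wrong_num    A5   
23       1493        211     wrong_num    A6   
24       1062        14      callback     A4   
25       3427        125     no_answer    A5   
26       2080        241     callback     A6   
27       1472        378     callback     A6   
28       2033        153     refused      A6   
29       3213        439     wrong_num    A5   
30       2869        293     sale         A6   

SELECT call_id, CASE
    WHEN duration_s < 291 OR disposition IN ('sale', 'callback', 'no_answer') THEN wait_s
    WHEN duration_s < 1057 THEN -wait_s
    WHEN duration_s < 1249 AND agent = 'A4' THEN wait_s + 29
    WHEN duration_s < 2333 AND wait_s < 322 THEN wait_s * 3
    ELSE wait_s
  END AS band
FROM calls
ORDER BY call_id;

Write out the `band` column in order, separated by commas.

-256, 241, 240, 633, 14, 125, 241, 378, 459, 439, 293

call_id=20: duration_s < 1057 → -256
call_id=21: duration_s < 291 OR disposition IN ('sale', 'callback', 'no_answer') → 241
call_id=22: duration_s < 2333 AND wait_s < 322 → 240
call_id=23: duration_s < 2333 AND wait_s < 322 → 633
call_id=24: duration_s < 291 OR disposition IN ('sale', 'callback', 'no_answer') → 14
call_id=25: duration_s < 291 OR disposition IN ('sale', 'callback', 'no_answer') → 125
call_id=26: duration_s < 291 OR disposition IN ('sale', 'callback', 'no_answer') → 241
call_id=27: duration_s < 291 OR disposition IN ('sale', 'callback', 'no_answer') → 378
call_id=28: duration_s < 2333 AND wait_s < 322 → 459
call_id=29: ELSE → 439
call_id=30: duration_s < 291 OR disposition IN ('sale', 'callback', 'no_answer') → 293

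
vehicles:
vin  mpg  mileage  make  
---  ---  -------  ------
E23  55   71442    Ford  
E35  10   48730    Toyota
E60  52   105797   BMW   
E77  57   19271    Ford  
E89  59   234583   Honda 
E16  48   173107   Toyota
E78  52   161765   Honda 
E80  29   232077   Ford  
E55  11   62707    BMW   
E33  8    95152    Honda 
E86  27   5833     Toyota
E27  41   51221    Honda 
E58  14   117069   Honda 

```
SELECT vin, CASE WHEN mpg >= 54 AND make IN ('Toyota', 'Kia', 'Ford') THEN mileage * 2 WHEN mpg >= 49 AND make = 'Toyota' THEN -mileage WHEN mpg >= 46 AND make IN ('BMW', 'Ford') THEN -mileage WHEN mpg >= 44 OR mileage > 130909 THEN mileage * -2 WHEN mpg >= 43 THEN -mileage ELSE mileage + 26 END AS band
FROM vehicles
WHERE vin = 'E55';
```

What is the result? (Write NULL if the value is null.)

vin = E55: mpg=11, mileage=62707, make=BMW.
mpg >= 54 AND make IN ('Toyota', 'Kia', 'Ford') → false
mpg >= 49 AND make = 'Toyota' → false
mpg >= 46 AND make IN ('BMW', 'Ford') → false
mpg >= 44 OR mileage > 130909 → false
mpg >= 43 → false
No prior WHEN matched → ELSE → 62733

62733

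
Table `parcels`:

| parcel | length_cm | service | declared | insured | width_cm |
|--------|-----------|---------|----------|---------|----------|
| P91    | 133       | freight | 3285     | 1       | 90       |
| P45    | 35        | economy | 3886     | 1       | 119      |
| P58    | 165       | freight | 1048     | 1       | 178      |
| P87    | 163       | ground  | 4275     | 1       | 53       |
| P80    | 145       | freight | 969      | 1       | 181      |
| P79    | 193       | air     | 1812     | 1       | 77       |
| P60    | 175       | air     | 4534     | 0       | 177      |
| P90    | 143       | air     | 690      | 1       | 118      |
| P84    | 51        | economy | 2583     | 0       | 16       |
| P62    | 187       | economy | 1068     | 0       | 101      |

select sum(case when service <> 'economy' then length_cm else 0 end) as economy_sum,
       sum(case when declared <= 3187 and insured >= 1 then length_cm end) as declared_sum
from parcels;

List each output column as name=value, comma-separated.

economy_sum=1117, declared_sum=646

[economy_sum: service <> 'economy']
parcel=P91: ✓ → 133
parcel=P45: ✗
parcel=P58: ✓ → 165
parcel=P87: ✓ → 163
parcel=P80: ✓ → 145
parcel=P79: ✓ → 193
parcel=P60: ✓ → 175
parcel=P90: ✓ → 143
parcel=P84: ✗
parcel=P62: ✗
economy_sum = 133 + 165 + 163 + 145 + 193 + 175 + 143 = 1117
—
[declared_sum: declared <= 3187 and insured >= 1]
parcel=P91: ✗
parcel=P45: ✗
parcel=P58: ✓ → 165
parcel=P87: ✗
parcel=P80: ✓ → 145
parcel=P79: ✓ → 193
parcel=P60: ✗
parcel=P90: ✓ → 143
parcel=P84: ✗
parcel=P62: ✗
declared_sum = 165 + 145 + 193 + 143 = 646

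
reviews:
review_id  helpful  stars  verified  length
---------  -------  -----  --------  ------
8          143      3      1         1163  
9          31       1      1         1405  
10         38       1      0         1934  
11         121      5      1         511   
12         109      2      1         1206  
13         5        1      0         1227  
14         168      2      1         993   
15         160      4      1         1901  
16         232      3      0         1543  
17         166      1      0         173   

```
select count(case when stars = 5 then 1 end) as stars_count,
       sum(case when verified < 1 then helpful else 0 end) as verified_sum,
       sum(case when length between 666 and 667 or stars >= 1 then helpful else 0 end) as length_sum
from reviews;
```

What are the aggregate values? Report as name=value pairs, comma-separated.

[stars_count: stars = 5]
review_id=8: ✗
review_id=9: ✗
review_id=10: ✗
review_id=11: ✓ → 1
review_id=12: ✗
review_id=13: ✗
review_id=14: ✗
review_id=15: ✗
review_id=16: ✗
review_id=17: ✗
stars_count = COUNT(1) = 1
—
[verified_sum: verified < 1]
review_id=8: ✗
review_id=9: ✗
review_id=10: ✓ → 38
review_id=11: ✗
review_id=12: ✗
review_id=13: ✓ → 5
review_id=14: ✗
review_id=15: ✗
review_id=16: ✓ → 232
review_id=17: ✓ → 166
verified_sum = 38 + 5 + 232 + 166 = 441
—
[length_sum: length between 666 and 667 or stars >= 1]
review_id=8: ✓ → 143
review_id=9: ✓ → 31
review_id=10: ✓ → 38
review_id=11: ✓ → 121
review_id=12: ✓ → 109
review_id=13: ✓ → 5
review_id=14: ✓ → 168
review_id=15: ✓ → 160
review_id=16: ✓ → 232
review_id=17: ✓ → 166
length_sum = 143 + 31 + 38 + 121 + 109 + 5 + 168 + 160 + 232 + 166 = 1173

stars_count=1, verified_sum=441, length_sum=1173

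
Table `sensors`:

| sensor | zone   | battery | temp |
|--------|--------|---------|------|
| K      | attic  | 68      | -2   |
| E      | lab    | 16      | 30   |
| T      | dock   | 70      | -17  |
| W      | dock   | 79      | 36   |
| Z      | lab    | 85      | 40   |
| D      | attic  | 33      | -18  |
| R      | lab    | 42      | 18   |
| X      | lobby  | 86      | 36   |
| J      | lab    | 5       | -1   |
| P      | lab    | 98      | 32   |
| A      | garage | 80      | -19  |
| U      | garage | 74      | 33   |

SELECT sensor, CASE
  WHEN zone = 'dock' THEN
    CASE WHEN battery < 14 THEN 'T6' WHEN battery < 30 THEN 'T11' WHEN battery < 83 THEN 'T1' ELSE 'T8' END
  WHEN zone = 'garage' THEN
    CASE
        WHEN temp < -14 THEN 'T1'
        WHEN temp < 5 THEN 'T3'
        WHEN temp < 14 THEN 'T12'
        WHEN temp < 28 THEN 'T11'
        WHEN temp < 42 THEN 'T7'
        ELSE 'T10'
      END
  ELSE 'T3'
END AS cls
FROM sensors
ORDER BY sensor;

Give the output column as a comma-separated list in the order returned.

T1, T3, T3, T3, T3, T3, T3, T1, T7, T1, T3, T3

sensor=A: zone='garage' → inner[temp < -14] → T1
sensor=D: zone='attic' → outer ELSE → T3
sensor=E: zone='lab' → outer ELSE → T3
sensor=J: zone='lab' → outer ELSE → T3
sensor=K: zone='attic' → outer ELSE → T3
sensor=P: zone='lab' → outer ELSE → T3
sensor=R: zone='lab' → outer ELSE → T3
sensor=T: zone='dock' → inner[battery < 83] → T1
sensor=U: zone='garage' → inner[temp < 42] → T7
sensor=W: zone='dock' → inner[battery < 83] → T1
sensor=X: zone='lobby' → outer ELSE → T3
sensor=Z: zone='lab' → outer ELSE → T3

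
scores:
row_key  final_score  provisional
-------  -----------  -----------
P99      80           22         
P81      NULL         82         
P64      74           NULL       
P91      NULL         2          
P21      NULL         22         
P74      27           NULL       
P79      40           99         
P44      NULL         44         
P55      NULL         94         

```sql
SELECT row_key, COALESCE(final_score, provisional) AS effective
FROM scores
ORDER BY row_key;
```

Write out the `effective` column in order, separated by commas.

22, 44, 94, 74, 27, 40, 82, 2, 80

row_key=P21: final_score=NULL, provisional=22 → 22
row_key=P44: final_score=NULL, provisional=44 → 44
row_key=P55: final_score=NULL, provisional=94 → 94
row_key=P64: final_score=74 → 74
row_key=P74: final_score=27 → 27
row_key=P79: final_score=40 → 40
row_key=P81: final_score=NULL, provisional=82 → 82
row_key=P91: final_score=NULL, provisional=2 → 2
row_key=P99: final_score=80 → 80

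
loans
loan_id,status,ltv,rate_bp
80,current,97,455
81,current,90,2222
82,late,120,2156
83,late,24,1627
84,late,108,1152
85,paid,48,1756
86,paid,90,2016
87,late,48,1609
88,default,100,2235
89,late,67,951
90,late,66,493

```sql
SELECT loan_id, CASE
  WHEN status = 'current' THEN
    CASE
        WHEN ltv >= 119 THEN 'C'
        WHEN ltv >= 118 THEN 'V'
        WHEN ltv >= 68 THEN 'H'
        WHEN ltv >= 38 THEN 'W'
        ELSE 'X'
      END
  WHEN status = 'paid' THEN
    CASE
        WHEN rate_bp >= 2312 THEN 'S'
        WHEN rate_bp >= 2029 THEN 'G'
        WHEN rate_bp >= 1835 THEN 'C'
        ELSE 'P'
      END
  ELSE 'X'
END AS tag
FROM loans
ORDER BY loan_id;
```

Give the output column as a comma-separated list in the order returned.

H, H, X, X, X, P, C, X, X, X, X

loan_id=80: status='current' → inner[ltv >= 68] → H
loan_id=81: status='current' → inner[ltv >= 68] → H
loan_id=82: status='late' → outer ELSE → X
loan_id=83: status='late' → outer ELSE → X
loan_id=84: status='late' → outer ELSE → X
loan_id=85: status='paid' → inner[ELSE] → P
loan_id=86: status='paid' → inner[rate_bp >= 1835] → C
loan_id=87: status='late' → outer ELSE → X
loan_id=88: status='default' → outer ELSE → X
loan_id=89: status='late' → outer ELSE → X
loan_id=90: status='late' → outer ELSE → X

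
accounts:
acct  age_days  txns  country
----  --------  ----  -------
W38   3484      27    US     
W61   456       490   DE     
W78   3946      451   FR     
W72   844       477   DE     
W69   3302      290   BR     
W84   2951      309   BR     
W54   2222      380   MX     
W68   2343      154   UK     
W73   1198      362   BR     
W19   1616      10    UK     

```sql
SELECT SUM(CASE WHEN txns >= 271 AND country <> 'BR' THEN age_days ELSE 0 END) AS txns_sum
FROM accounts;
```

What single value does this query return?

7468

acct=W38: ✗
acct=W61: ✓ → 456
acct=W78: ✓ → 3946
acct=W72: ✓ → 844
acct=W69: ✗
acct=W84: ✗
acct=W54: ✓ → 2222
acct=W68: ✗
acct=W73: ✗
acct=W19: ✗
txns_sum = 456 + 3946 + 844 + 2222 = 7468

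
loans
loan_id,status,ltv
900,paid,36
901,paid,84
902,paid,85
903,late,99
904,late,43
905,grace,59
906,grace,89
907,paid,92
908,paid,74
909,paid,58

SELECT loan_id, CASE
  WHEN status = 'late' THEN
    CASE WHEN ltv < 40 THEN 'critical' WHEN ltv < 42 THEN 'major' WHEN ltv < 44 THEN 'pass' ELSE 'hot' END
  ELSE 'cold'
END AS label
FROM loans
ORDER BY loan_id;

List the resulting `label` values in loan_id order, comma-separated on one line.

cold, cold, cold, hot, pass, cold, cold, cold, cold, cold

loan_id=900: status='paid' → outer ELSE → cold
loan_id=901: status='paid' → outer ELSE → cold
loan_id=902: status='paid' → outer ELSE → cold
loan_id=903: status='late' → inner[ELSE] → hot
loan_id=904: status='late' → inner[ltv < 44] → pass
loan_id=905: status='grace' → outer ELSE → cold
loan_id=906: status='grace' → outer ELSE → cold
loan_id=907: status='paid' → outer ELSE → cold
loan_id=908: status='paid' → outer ELSE → cold
loan_id=909: status='paid' → outer ELSE → cold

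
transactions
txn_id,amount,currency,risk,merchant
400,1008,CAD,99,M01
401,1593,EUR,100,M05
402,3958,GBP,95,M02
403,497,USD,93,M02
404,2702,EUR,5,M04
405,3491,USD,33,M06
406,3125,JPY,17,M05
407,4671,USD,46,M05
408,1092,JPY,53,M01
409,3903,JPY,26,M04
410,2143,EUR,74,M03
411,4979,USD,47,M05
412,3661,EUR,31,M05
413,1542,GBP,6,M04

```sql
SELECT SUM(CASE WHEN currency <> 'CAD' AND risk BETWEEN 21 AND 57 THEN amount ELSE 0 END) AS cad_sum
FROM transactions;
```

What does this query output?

txn_id=400: ✗
txn_id=401: ✗
txn_id=402: ✗
txn_id=403: ✗
txn_id=404: ✗
txn_id=405: ✓ → 3491
txn_id=406: ✗
txn_id=407: ✓ → 4671
txn_id=408: ✓ → 1092
txn_id=409: ✓ → 3903
txn_id=410: ✗
txn_id=411: ✓ → 4979
txn_id=412: ✓ → 3661
txn_id=413: ✗
cad_sum = 3491 + 4671 + 1092 + 3903 + 4979 + 3661 = 21797

21797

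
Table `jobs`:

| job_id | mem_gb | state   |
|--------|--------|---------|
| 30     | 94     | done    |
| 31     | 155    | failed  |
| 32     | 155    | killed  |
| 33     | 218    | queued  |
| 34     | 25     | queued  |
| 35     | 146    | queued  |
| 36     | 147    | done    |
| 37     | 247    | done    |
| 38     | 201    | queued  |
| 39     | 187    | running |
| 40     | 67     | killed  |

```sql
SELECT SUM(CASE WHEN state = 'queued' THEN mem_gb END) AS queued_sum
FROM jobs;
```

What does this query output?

590

job_id=30: ✗
job_id=31: ✗
job_id=32: ✗
job_id=33: ✓ → 218
job_id=34: ✓ → 25
job_id=35: ✓ → 146
job_id=36: ✗
job_id=37: ✗
job_id=38: ✓ → 201
job_id=39: ✗
job_id=40: ✗
queued_sum = 218 + 25 + 146 + 201 = 590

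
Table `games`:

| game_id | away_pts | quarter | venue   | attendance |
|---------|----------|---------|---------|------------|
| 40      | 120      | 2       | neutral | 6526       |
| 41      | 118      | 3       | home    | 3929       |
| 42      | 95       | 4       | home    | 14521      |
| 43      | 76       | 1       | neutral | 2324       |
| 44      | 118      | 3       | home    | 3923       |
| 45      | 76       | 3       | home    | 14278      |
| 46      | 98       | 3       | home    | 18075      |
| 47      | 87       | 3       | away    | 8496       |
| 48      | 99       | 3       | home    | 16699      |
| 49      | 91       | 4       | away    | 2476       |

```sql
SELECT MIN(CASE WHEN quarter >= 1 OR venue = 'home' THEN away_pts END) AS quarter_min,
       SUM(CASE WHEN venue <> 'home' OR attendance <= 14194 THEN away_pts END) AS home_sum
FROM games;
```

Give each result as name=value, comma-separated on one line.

quarter_min=76, home_sum=610

[quarter_min: quarter >= 1 OR venue = 'home']
game_id=40: ✓ → 120
game_id=41: ✓ → 118
game_id=42: ✓ → 95
game_id=43: ✓ → 76
game_id=44: ✓ → 118
game_id=45: ✓ → 76
game_id=46: ✓ → 98
game_id=47: ✓ → 87
game_id=48: ✓ → 99
game_id=49: ✓ → 91
quarter_min = MIN(120, 118, 95, 76, 118, 76, 98, 87, 99, 91) = 76
—
[home_sum: venue <> 'home' OR attendance <= 14194]
game_id=40: ✓ → 120
game_id=41: ✓ → 118
game_id=42: ✗
game_id=43: ✓ → 76
game_id=44: ✓ → 118
game_id=45: ✗
game_id=46: ✗
game_id=47: ✓ → 87
game_id=48: ✗
game_id=49: ✓ → 91
home_sum = 120 + 118 + 76 + 118 + 87 + 91 = 610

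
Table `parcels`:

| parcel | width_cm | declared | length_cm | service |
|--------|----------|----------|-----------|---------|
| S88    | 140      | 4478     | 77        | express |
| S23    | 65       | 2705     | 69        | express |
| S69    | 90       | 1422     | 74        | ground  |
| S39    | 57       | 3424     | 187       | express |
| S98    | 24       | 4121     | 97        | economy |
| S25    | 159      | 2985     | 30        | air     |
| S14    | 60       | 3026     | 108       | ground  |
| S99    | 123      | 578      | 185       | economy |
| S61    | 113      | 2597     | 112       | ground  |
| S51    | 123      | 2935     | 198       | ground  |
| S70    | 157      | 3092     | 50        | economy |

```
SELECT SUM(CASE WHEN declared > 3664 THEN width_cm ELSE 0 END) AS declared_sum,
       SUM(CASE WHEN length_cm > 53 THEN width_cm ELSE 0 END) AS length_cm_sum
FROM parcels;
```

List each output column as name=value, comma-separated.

declared_sum=164, length_cm_sum=795

[declared_sum: declared > 3664]
parcel=S88: ✓ → 140
parcel=S23: ✗
parcel=S69: ✗
parcel=S39: ✗
parcel=S98: ✓ → 24
parcel=S25: ✗
parcel=S14: ✗
parcel=S99: ✗
parcel=S61: ✗
parcel=S51: ✗
parcel=S70: ✗
declared_sum = 140 + 24 = 164
—
[length_cm_sum: length_cm > 53]
parcel=S88: ✓ → 140
parcel=S23: ✓ → 65
parcel=S69: ✓ → 90
parcel=S39: ✓ → 57
parcel=S98: ✓ → 24
parcel=S25: ✗
parcel=S14: ✓ → 60
parcel=S99: ✓ → 123
parcel=S61: ✓ → 113
parcel=S51: ✓ → 123
parcel=S70: ✗
length_cm_sum = 140 + 65 + 90 + 57 + 24 + 60 + 123 + 113 + 123 = 795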